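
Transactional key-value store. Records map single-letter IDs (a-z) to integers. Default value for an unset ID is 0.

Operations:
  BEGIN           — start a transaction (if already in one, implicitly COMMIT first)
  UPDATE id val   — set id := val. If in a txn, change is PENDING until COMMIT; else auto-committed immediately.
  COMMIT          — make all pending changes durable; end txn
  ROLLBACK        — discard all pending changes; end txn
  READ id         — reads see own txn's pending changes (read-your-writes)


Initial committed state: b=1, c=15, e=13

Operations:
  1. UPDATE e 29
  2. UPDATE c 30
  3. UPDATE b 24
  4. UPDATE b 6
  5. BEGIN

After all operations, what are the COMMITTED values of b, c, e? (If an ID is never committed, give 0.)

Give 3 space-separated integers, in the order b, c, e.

Initial committed: {b=1, c=15, e=13}
Op 1: UPDATE e=29 (auto-commit; committed e=29)
Op 2: UPDATE c=30 (auto-commit; committed c=30)
Op 3: UPDATE b=24 (auto-commit; committed b=24)
Op 4: UPDATE b=6 (auto-commit; committed b=6)
Op 5: BEGIN: in_txn=True, pending={}
Final committed: {b=6, c=30, e=29}

Answer: 6 30 29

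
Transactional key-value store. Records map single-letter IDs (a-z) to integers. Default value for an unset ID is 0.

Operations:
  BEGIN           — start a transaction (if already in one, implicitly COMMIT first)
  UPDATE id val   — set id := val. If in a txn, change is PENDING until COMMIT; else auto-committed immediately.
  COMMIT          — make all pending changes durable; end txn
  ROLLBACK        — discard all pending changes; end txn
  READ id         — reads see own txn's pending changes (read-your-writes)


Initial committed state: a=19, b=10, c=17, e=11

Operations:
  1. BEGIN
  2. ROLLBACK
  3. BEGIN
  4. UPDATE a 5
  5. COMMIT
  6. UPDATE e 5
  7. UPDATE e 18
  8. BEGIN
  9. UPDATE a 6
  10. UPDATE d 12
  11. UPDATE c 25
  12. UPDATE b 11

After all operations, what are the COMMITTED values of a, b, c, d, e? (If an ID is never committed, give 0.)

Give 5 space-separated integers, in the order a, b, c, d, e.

Answer: 5 10 17 0 18

Derivation:
Initial committed: {a=19, b=10, c=17, e=11}
Op 1: BEGIN: in_txn=True, pending={}
Op 2: ROLLBACK: discarded pending []; in_txn=False
Op 3: BEGIN: in_txn=True, pending={}
Op 4: UPDATE a=5 (pending; pending now {a=5})
Op 5: COMMIT: merged ['a'] into committed; committed now {a=5, b=10, c=17, e=11}
Op 6: UPDATE e=5 (auto-commit; committed e=5)
Op 7: UPDATE e=18 (auto-commit; committed e=18)
Op 8: BEGIN: in_txn=True, pending={}
Op 9: UPDATE a=6 (pending; pending now {a=6})
Op 10: UPDATE d=12 (pending; pending now {a=6, d=12})
Op 11: UPDATE c=25 (pending; pending now {a=6, c=25, d=12})
Op 12: UPDATE b=11 (pending; pending now {a=6, b=11, c=25, d=12})
Final committed: {a=5, b=10, c=17, e=18}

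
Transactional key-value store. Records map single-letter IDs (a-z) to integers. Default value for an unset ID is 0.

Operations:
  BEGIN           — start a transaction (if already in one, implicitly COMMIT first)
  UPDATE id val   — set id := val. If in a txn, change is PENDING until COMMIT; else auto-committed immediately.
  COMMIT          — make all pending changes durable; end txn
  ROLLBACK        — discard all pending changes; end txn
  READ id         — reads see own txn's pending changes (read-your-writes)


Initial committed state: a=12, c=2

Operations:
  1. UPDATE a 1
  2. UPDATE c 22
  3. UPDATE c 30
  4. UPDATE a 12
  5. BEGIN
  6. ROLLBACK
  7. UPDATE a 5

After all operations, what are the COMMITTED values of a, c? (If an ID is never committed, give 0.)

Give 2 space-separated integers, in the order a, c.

Answer: 5 30

Derivation:
Initial committed: {a=12, c=2}
Op 1: UPDATE a=1 (auto-commit; committed a=1)
Op 2: UPDATE c=22 (auto-commit; committed c=22)
Op 3: UPDATE c=30 (auto-commit; committed c=30)
Op 4: UPDATE a=12 (auto-commit; committed a=12)
Op 5: BEGIN: in_txn=True, pending={}
Op 6: ROLLBACK: discarded pending []; in_txn=False
Op 7: UPDATE a=5 (auto-commit; committed a=5)
Final committed: {a=5, c=30}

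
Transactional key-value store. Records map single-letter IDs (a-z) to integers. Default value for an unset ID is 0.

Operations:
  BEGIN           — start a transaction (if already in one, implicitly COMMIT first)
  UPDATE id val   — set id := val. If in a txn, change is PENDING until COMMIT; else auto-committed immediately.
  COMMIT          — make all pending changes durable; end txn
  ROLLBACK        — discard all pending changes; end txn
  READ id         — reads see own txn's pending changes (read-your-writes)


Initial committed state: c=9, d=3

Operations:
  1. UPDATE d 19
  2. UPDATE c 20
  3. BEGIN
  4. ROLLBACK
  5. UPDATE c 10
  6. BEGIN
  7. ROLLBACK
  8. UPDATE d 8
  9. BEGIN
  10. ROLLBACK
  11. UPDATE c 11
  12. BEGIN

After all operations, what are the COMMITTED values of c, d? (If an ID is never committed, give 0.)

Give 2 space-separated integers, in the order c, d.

Answer: 11 8

Derivation:
Initial committed: {c=9, d=3}
Op 1: UPDATE d=19 (auto-commit; committed d=19)
Op 2: UPDATE c=20 (auto-commit; committed c=20)
Op 3: BEGIN: in_txn=True, pending={}
Op 4: ROLLBACK: discarded pending []; in_txn=False
Op 5: UPDATE c=10 (auto-commit; committed c=10)
Op 6: BEGIN: in_txn=True, pending={}
Op 7: ROLLBACK: discarded pending []; in_txn=False
Op 8: UPDATE d=8 (auto-commit; committed d=8)
Op 9: BEGIN: in_txn=True, pending={}
Op 10: ROLLBACK: discarded pending []; in_txn=False
Op 11: UPDATE c=11 (auto-commit; committed c=11)
Op 12: BEGIN: in_txn=True, pending={}
Final committed: {c=11, d=8}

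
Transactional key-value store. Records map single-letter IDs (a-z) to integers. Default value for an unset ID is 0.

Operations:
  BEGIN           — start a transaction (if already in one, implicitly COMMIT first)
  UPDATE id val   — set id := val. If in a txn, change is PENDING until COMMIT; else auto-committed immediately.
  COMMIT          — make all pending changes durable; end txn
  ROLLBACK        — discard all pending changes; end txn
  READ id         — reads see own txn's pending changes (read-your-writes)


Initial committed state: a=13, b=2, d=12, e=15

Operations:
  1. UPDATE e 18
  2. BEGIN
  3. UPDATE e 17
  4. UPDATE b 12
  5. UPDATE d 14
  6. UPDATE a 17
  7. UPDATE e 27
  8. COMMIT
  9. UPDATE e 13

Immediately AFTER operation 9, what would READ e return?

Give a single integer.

Answer: 13

Derivation:
Initial committed: {a=13, b=2, d=12, e=15}
Op 1: UPDATE e=18 (auto-commit; committed e=18)
Op 2: BEGIN: in_txn=True, pending={}
Op 3: UPDATE e=17 (pending; pending now {e=17})
Op 4: UPDATE b=12 (pending; pending now {b=12, e=17})
Op 5: UPDATE d=14 (pending; pending now {b=12, d=14, e=17})
Op 6: UPDATE a=17 (pending; pending now {a=17, b=12, d=14, e=17})
Op 7: UPDATE e=27 (pending; pending now {a=17, b=12, d=14, e=27})
Op 8: COMMIT: merged ['a', 'b', 'd', 'e'] into committed; committed now {a=17, b=12, d=14, e=27}
Op 9: UPDATE e=13 (auto-commit; committed e=13)
After op 9: visible(e) = 13 (pending={}, committed={a=17, b=12, d=14, e=13})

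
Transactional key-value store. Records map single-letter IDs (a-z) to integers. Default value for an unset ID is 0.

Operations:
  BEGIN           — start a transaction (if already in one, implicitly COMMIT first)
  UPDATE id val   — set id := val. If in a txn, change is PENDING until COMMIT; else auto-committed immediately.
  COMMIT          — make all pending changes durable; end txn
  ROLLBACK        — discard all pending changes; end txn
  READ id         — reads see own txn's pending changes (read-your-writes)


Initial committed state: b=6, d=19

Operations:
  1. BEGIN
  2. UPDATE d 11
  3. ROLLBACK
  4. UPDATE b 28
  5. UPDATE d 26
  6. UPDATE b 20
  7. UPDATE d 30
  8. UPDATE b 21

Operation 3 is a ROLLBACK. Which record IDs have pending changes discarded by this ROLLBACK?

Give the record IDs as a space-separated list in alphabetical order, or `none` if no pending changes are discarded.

Initial committed: {b=6, d=19}
Op 1: BEGIN: in_txn=True, pending={}
Op 2: UPDATE d=11 (pending; pending now {d=11})
Op 3: ROLLBACK: discarded pending ['d']; in_txn=False
Op 4: UPDATE b=28 (auto-commit; committed b=28)
Op 5: UPDATE d=26 (auto-commit; committed d=26)
Op 6: UPDATE b=20 (auto-commit; committed b=20)
Op 7: UPDATE d=30 (auto-commit; committed d=30)
Op 8: UPDATE b=21 (auto-commit; committed b=21)
ROLLBACK at op 3 discards: ['d']

Answer: d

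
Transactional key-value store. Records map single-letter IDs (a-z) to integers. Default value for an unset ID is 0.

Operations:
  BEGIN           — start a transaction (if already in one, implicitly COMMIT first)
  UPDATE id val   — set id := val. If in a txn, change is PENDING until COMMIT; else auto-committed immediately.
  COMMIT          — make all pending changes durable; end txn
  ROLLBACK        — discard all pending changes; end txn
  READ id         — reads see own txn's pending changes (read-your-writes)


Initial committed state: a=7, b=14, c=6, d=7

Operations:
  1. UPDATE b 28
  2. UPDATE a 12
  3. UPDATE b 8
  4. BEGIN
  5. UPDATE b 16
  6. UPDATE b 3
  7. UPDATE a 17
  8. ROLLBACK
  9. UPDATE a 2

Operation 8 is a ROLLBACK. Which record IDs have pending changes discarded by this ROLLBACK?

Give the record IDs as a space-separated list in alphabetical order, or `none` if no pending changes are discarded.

Initial committed: {a=7, b=14, c=6, d=7}
Op 1: UPDATE b=28 (auto-commit; committed b=28)
Op 2: UPDATE a=12 (auto-commit; committed a=12)
Op 3: UPDATE b=8 (auto-commit; committed b=8)
Op 4: BEGIN: in_txn=True, pending={}
Op 5: UPDATE b=16 (pending; pending now {b=16})
Op 6: UPDATE b=3 (pending; pending now {b=3})
Op 7: UPDATE a=17 (pending; pending now {a=17, b=3})
Op 8: ROLLBACK: discarded pending ['a', 'b']; in_txn=False
Op 9: UPDATE a=2 (auto-commit; committed a=2)
ROLLBACK at op 8 discards: ['a', 'b']

Answer: a b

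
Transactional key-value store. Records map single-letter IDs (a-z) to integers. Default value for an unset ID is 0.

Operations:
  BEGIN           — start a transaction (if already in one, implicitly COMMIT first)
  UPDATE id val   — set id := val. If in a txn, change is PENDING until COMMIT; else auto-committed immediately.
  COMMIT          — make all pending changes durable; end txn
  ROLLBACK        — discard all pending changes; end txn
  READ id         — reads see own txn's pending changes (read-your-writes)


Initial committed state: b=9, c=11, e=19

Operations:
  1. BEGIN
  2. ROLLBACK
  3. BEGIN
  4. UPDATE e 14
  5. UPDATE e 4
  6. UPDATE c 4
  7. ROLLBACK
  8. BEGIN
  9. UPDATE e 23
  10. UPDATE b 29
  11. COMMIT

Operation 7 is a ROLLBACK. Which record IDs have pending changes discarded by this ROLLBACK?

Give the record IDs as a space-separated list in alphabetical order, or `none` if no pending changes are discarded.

Initial committed: {b=9, c=11, e=19}
Op 1: BEGIN: in_txn=True, pending={}
Op 2: ROLLBACK: discarded pending []; in_txn=False
Op 3: BEGIN: in_txn=True, pending={}
Op 4: UPDATE e=14 (pending; pending now {e=14})
Op 5: UPDATE e=4 (pending; pending now {e=4})
Op 6: UPDATE c=4 (pending; pending now {c=4, e=4})
Op 7: ROLLBACK: discarded pending ['c', 'e']; in_txn=False
Op 8: BEGIN: in_txn=True, pending={}
Op 9: UPDATE e=23 (pending; pending now {e=23})
Op 10: UPDATE b=29 (pending; pending now {b=29, e=23})
Op 11: COMMIT: merged ['b', 'e'] into committed; committed now {b=29, c=11, e=23}
ROLLBACK at op 7 discards: ['c', 'e']

Answer: c e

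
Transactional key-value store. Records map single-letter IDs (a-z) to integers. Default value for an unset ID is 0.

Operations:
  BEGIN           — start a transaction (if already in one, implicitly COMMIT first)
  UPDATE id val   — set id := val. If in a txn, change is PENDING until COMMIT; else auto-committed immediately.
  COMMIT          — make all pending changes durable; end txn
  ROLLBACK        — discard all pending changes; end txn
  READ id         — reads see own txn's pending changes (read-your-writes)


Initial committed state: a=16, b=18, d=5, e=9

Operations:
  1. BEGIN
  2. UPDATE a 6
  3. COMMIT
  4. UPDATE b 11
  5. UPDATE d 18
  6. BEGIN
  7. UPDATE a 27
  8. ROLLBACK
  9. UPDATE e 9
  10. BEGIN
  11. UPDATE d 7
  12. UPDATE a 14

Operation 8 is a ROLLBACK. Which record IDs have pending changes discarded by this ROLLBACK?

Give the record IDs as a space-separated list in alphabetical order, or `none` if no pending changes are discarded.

Initial committed: {a=16, b=18, d=5, e=9}
Op 1: BEGIN: in_txn=True, pending={}
Op 2: UPDATE a=6 (pending; pending now {a=6})
Op 3: COMMIT: merged ['a'] into committed; committed now {a=6, b=18, d=5, e=9}
Op 4: UPDATE b=11 (auto-commit; committed b=11)
Op 5: UPDATE d=18 (auto-commit; committed d=18)
Op 6: BEGIN: in_txn=True, pending={}
Op 7: UPDATE a=27 (pending; pending now {a=27})
Op 8: ROLLBACK: discarded pending ['a']; in_txn=False
Op 9: UPDATE e=9 (auto-commit; committed e=9)
Op 10: BEGIN: in_txn=True, pending={}
Op 11: UPDATE d=7 (pending; pending now {d=7})
Op 12: UPDATE a=14 (pending; pending now {a=14, d=7})
ROLLBACK at op 8 discards: ['a']

Answer: a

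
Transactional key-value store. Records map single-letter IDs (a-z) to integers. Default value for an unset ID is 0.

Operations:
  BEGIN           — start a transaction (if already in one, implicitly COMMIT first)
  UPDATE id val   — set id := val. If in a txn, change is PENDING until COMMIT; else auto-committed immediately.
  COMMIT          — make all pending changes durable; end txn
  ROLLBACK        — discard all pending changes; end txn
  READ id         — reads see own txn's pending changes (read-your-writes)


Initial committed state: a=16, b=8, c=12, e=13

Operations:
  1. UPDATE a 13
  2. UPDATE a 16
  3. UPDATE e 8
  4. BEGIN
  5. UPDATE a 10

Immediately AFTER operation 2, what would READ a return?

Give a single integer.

Initial committed: {a=16, b=8, c=12, e=13}
Op 1: UPDATE a=13 (auto-commit; committed a=13)
Op 2: UPDATE a=16 (auto-commit; committed a=16)
After op 2: visible(a) = 16 (pending={}, committed={a=16, b=8, c=12, e=13})

Answer: 16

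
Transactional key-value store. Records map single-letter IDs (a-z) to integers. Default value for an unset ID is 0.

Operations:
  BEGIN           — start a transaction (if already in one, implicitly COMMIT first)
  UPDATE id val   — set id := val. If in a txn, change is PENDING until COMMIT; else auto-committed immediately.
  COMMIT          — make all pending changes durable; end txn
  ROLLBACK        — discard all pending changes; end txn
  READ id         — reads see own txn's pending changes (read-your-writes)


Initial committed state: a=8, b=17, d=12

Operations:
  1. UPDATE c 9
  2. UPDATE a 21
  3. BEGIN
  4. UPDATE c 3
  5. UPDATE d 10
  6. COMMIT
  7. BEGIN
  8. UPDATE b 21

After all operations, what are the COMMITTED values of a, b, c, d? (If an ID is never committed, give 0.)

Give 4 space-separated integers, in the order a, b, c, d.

Initial committed: {a=8, b=17, d=12}
Op 1: UPDATE c=9 (auto-commit; committed c=9)
Op 2: UPDATE a=21 (auto-commit; committed a=21)
Op 3: BEGIN: in_txn=True, pending={}
Op 4: UPDATE c=3 (pending; pending now {c=3})
Op 5: UPDATE d=10 (pending; pending now {c=3, d=10})
Op 6: COMMIT: merged ['c', 'd'] into committed; committed now {a=21, b=17, c=3, d=10}
Op 7: BEGIN: in_txn=True, pending={}
Op 8: UPDATE b=21 (pending; pending now {b=21})
Final committed: {a=21, b=17, c=3, d=10}

Answer: 21 17 3 10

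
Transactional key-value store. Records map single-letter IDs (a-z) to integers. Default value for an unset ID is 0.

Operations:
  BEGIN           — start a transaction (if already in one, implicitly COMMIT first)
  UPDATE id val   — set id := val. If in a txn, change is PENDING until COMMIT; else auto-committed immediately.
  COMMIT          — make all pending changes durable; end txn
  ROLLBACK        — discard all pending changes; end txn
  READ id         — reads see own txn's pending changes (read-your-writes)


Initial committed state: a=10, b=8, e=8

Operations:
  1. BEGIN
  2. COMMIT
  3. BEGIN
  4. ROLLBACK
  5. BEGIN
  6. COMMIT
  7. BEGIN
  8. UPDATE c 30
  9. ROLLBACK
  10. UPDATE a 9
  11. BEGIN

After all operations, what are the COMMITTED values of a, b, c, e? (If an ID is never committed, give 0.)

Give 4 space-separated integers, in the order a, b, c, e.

Answer: 9 8 0 8

Derivation:
Initial committed: {a=10, b=8, e=8}
Op 1: BEGIN: in_txn=True, pending={}
Op 2: COMMIT: merged [] into committed; committed now {a=10, b=8, e=8}
Op 3: BEGIN: in_txn=True, pending={}
Op 4: ROLLBACK: discarded pending []; in_txn=False
Op 5: BEGIN: in_txn=True, pending={}
Op 6: COMMIT: merged [] into committed; committed now {a=10, b=8, e=8}
Op 7: BEGIN: in_txn=True, pending={}
Op 8: UPDATE c=30 (pending; pending now {c=30})
Op 9: ROLLBACK: discarded pending ['c']; in_txn=False
Op 10: UPDATE a=9 (auto-commit; committed a=9)
Op 11: BEGIN: in_txn=True, pending={}
Final committed: {a=9, b=8, e=8}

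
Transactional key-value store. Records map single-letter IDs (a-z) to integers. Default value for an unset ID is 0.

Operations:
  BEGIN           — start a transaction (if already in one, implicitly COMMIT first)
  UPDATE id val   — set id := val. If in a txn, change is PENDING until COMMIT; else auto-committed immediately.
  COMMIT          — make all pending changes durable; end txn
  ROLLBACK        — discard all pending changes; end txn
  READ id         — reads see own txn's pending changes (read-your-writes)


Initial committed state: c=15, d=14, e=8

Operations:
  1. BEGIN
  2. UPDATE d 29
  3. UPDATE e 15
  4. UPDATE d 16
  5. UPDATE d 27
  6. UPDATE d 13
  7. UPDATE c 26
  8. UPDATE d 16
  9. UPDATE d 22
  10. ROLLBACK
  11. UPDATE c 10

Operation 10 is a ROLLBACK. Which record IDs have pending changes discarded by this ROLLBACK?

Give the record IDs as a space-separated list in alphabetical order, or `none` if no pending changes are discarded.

Answer: c d e

Derivation:
Initial committed: {c=15, d=14, e=8}
Op 1: BEGIN: in_txn=True, pending={}
Op 2: UPDATE d=29 (pending; pending now {d=29})
Op 3: UPDATE e=15 (pending; pending now {d=29, e=15})
Op 4: UPDATE d=16 (pending; pending now {d=16, e=15})
Op 5: UPDATE d=27 (pending; pending now {d=27, e=15})
Op 6: UPDATE d=13 (pending; pending now {d=13, e=15})
Op 7: UPDATE c=26 (pending; pending now {c=26, d=13, e=15})
Op 8: UPDATE d=16 (pending; pending now {c=26, d=16, e=15})
Op 9: UPDATE d=22 (pending; pending now {c=26, d=22, e=15})
Op 10: ROLLBACK: discarded pending ['c', 'd', 'e']; in_txn=False
Op 11: UPDATE c=10 (auto-commit; committed c=10)
ROLLBACK at op 10 discards: ['c', 'd', 'e']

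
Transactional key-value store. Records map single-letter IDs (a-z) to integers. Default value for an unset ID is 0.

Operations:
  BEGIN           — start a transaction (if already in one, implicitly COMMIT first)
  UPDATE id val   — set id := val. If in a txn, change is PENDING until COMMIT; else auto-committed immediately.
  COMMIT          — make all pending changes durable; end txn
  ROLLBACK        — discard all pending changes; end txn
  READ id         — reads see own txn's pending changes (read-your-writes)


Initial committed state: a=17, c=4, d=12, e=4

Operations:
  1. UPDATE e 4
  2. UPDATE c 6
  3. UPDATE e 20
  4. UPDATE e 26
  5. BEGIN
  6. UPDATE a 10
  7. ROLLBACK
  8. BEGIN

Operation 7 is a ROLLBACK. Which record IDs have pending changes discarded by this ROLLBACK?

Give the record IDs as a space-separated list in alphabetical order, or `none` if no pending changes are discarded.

Answer: a

Derivation:
Initial committed: {a=17, c=4, d=12, e=4}
Op 1: UPDATE e=4 (auto-commit; committed e=4)
Op 2: UPDATE c=6 (auto-commit; committed c=6)
Op 3: UPDATE e=20 (auto-commit; committed e=20)
Op 4: UPDATE e=26 (auto-commit; committed e=26)
Op 5: BEGIN: in_txn=True, pending={}
Op 6: UPDATE a=10 (pending; pending now {a=10})
Op 7: ROLLBACK: discarded pending ['a']; in_txn=False
Op 8: BEGIN: in_txn=True, pending={}
ROLLBACK at op 7 discards: ['a']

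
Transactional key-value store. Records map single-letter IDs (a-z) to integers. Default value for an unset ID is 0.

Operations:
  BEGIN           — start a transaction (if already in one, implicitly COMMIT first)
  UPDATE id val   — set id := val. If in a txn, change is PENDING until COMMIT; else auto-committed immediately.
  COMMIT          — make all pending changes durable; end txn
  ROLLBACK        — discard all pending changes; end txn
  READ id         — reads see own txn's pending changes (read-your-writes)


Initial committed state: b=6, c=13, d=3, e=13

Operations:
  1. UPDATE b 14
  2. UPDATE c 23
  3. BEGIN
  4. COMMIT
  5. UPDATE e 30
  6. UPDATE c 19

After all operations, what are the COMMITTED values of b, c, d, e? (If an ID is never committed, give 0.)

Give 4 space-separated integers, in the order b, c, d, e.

Initial committed: {b=6, c=13, d=3, e=13}
Op 1: UPDATE b=14 (auto-commit; committed b=14)
Op 2: UPDATE c=23 (auto-commit; committed c=23)
Op 3: BEGIN: in_txn=True, pending={}
Op 4: COMMIT: merged [] into committed; committed now {b=14, c=23, d=3, e=13}
Op 5: UPDATE e=30 (auto-commit; committed e=30)
Op 6: UPDATE c=19 (auto-commit; committed c=19)
Final committed: {b=14, c=19, d=3, e=30}

Answer: 14 19 3 30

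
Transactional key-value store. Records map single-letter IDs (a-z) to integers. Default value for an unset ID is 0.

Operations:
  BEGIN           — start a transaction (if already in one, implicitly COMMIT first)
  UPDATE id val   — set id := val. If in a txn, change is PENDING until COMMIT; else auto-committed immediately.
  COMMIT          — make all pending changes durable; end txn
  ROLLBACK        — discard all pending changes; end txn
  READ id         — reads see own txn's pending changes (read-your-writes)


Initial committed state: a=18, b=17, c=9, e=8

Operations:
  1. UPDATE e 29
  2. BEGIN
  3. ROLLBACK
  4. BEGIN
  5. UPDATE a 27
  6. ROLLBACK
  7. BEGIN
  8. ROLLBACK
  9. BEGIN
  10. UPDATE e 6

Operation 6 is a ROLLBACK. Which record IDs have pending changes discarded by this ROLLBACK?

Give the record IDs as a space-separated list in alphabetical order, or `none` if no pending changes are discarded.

Initial committed: {a=18, b=17, c=9, e=8}
Op 1: UPDATE e=29 (auto-commit; committed e=29)
Op 2: BEGIN: in_txn=True, pending={}
Op 3: ROLLBACK: discarded pending []; in_txn=False
Op 4: BEGIN: in_txn=True, pending={}
Op 5: UPDATE a=27 (pending; pending now {a=27})
Op 6: ROLLBACK: discarded pending ['a']; in_txn=False
Op 7: BEGIN: in_txn=True, pending={}
Op 8: ROLLBACK: discarded pending []; in_txn=False
Op 9: BEGIN: in_txn=True, pending={}
Op 10: UPDATE e=6 (pending; pending now {e=6})
ROLLBACK at op 6 discards: ['a']

Answer: a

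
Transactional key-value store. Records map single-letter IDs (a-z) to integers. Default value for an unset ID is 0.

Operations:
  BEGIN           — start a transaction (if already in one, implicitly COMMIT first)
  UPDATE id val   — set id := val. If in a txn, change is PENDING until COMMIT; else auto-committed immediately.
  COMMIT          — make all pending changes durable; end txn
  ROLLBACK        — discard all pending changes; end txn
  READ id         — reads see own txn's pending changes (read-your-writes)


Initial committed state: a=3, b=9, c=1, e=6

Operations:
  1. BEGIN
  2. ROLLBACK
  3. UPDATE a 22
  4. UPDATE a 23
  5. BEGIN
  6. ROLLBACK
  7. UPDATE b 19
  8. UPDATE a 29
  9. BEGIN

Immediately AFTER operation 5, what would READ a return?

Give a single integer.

Initial committed: {a=3, b=9, c=1, e=6}
Op 1: BEGIN: in_txn=True, pending={}
Op 2: ROLLBACK: discarded pending []; in_txn=False
Op 3: UPDATE a=22 (auto-commit; committed a=22)
Op 4: UPDATE a=23 (auto-commit; committed a=23)
Op 5: BEGIN: in_txn=True, pending={}
After op 5: visible(a) = 23 (pending={}, committed={a=23, b=9, c=1, e=6})

Answer: 23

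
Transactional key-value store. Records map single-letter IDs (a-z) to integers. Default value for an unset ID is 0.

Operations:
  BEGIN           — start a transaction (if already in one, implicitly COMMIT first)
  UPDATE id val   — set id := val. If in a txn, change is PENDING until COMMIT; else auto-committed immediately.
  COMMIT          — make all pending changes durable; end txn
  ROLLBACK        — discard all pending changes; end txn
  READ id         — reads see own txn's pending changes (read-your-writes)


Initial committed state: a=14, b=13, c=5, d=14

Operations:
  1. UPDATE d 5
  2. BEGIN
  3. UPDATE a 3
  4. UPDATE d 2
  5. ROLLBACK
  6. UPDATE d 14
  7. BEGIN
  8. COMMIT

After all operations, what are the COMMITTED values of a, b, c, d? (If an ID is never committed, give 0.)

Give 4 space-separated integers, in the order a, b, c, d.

Initial committed: {a=14, b=13, c=5, d=14}
Op 1: UPDATE d=5 (auto-commit; committed d=5)
Op 2: BEGIN: in_txn=True, pending={}
Op 3: UPDATE a=3 (pending; pending now {a=3})
Op 4: UPDATE d=2 (pending; pending now {a=3, d=2})
Op 5: ROLLBACK: discarded pending ['a', 'd']; in_txn=False
Op 6: UPDATE d=14 (auto-commit; committed d=14)
Op 7: BEGIN: in_txn=True, pending={}
Op 8: COMMIT: merged [] into committed; committed now {a=14, b=13, c=5, d=14}
Final committed: {a=14, b=13, c=5, d=14}

Answer: 14 13 5 14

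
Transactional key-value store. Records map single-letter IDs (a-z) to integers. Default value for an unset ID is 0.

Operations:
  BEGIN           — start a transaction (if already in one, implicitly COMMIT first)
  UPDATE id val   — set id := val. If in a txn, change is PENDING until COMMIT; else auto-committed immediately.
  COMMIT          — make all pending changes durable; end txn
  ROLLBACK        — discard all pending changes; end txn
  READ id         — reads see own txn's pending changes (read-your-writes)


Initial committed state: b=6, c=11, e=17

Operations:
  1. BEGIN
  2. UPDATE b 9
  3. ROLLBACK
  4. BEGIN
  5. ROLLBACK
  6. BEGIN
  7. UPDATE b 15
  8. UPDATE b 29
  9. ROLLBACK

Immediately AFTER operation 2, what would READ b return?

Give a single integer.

Answer: 9

Derivation:
Initial committed: {b=6, c=11, e=17}
Op 1: BEGIN: in_txn=True, pending={}
Op 2: UPDATE b=9 (pending; pending now {b=9})
After op 2: visible(b) = 9 (pending={b=9}, committed={b=6, c=11, e=17})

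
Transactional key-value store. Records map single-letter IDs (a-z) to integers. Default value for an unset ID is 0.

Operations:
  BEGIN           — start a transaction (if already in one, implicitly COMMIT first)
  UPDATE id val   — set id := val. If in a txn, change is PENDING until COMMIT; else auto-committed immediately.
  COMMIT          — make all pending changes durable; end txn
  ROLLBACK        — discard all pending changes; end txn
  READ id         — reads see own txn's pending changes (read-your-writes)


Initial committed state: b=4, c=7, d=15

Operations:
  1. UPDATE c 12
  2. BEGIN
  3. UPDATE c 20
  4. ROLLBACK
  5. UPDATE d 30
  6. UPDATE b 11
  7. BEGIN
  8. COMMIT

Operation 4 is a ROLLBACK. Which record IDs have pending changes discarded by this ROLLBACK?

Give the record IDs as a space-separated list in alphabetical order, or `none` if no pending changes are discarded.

Answer: c

Derivation:
Initial committed: {b=4, c=7, d=15}
Op 1: UPDATE c=12 (auto-commit; committed c=12)
Op 2: BEGIN: in_txn=True, pending={}
Op 3: UPDATE c=20 (pending; pending now {c=20})
Op 4: ROLLBACK: discarded pending ['c']; in_txn=False
Op 5: UPDATE d=30 (auto-commit; committed d=30)
Op 6: UPDATE b=11 (auto-commit; committed b=11)
Op 7: BEGIN: in_txn=True, pending={}
Op 8: COMMIT: merged [] into committed; committed now {b=11, c=12, d=30}
ROLLBACK at op 4 discards: ['c']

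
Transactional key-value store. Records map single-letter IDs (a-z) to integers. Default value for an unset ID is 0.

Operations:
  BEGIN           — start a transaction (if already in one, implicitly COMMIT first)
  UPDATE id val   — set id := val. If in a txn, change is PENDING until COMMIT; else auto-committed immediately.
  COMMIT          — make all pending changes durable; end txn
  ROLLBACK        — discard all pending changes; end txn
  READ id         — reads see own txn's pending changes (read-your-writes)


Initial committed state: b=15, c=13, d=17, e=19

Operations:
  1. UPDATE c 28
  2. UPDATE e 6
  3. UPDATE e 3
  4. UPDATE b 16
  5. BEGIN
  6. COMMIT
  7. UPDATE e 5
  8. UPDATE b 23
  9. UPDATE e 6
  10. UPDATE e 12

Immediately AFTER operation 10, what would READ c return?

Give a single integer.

Answer: 28

Derivation:
Initial committed: {b=15, c=13, d=17, e=19}
Op 1: UPDATE c=28 (auto-commit; committed c=28)
Op 2: UPDATE e=6 (auto-commit; committed e=6)
Op 3: UPDATE e=3 (auto-commit; committed e=3)
Op 4: UPDATE b=16 (auto-commit; committed b=16)
Op 5: BEGIN: in_txn=True, pending={}
Op 6: COMMIT: merged [] into committed; committed now {b=16, c=28, d=17, e=3}
Op 7: UPDATE e=5 (auto-commit; committed e=5)
Op 8: UPDATE b=23 (auto-commit; committed b=23)
Op 9: UPDATE e=6 (auto-commit; committed e=6)
Op 10: UPDATE e=12 (auto-commit; committed e=12)
After op 10: visible(c) = 28 (pending={}, committed={b=23, c=28, d=17, e=12})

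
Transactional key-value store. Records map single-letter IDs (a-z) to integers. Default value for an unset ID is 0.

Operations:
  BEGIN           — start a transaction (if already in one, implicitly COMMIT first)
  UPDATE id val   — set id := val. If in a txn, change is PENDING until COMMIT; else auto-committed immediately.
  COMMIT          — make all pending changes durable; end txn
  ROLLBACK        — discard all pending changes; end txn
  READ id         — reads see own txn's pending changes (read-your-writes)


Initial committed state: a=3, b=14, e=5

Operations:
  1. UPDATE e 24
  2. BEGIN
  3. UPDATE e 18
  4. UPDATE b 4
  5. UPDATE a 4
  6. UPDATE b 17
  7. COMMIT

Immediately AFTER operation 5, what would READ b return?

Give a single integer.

Initial committed: {a=3, b=14, e=5}
Op 1: UPDATE e=24 (auto-commit; committed e=24)
Op 2: BEGIN: in_txn=True, pending={}
Op 3: UPDATE e=18 (pending; pending now {e=18})
Op 4: UPDATE b=4 (pending; pending now {b=4, e=18})
Op 5: UPDATE a=4 (pending; pending now {a=4, b=4, e=18})
After op 5: visible(b) = 4 (pending={a=4, b=4, e=18}, committed={a=3, b=14, e=24})

Answer: 4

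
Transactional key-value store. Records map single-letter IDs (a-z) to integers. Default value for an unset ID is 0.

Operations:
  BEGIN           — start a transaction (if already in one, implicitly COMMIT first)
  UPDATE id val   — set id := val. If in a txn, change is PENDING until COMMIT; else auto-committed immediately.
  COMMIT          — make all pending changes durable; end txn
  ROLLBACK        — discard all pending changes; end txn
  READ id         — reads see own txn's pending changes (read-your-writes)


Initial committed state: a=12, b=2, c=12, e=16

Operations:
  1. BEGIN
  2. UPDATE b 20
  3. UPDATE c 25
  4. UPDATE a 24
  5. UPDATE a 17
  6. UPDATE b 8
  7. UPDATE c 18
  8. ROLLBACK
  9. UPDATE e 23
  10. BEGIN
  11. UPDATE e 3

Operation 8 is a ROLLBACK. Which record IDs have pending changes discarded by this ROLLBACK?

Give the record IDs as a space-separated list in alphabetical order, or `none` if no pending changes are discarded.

Initial committed: {a=12, b=2, c=12, e=16}
Op 1: BEGIN: in_txn=True, pending={}
Op 2: UPDATE b=20 (pending; pending now {b=20})
Op 3: UPDATE c=25 (pending; pending now {b=20, c=25})
Op 4: UPDATE a=24 (pending; pending now {a=24, b=20, c=25})
Op 5: UPDATE a=17 (pending; pending now {a=17, b=20, c=25})
Op 6: UPDATE b=8 (pending; pending now {a=17, b=8, c=25})
Op 7: UPDATE c=18 (pending; pending now {a=17, b=8, c=18})
Op 8: ROLLBACK: discarded pending ['a', 'b', 'c']; in_txn=False
Op 9: UPDATE e=23 (auto-commit; committed e=23)
Op 10: BEGIN: in_txn=True, pending={}
Op 11: UPDATE e=3 (pending; pending now {e=3})
ROLLBACK at op 8 discards: ['a', 'b', 'c']

Answer: a b c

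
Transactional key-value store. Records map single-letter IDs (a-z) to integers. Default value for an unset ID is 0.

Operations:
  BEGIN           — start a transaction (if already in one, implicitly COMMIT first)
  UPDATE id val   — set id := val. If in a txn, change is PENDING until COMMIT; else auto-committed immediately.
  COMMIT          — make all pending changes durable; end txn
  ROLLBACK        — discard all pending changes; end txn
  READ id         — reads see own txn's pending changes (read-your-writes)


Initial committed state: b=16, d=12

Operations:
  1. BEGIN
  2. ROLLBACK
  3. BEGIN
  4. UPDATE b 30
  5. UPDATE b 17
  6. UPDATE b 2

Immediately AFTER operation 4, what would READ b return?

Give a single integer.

Initial committed: {b=16, d=12}
Op 1: BEGIN: in_txn=True, pending={}
Op 2: ROLLBACK: discarded pending []; in_txn=False
Op 3: BEGIN: in_txn=True, pending={}
Op 4: UPDATE b=30 (pending; pending now {b=30})
After op 4: visible(b) = 30 (pending={b=30}, committed={b=16, d=12})

Answer: 30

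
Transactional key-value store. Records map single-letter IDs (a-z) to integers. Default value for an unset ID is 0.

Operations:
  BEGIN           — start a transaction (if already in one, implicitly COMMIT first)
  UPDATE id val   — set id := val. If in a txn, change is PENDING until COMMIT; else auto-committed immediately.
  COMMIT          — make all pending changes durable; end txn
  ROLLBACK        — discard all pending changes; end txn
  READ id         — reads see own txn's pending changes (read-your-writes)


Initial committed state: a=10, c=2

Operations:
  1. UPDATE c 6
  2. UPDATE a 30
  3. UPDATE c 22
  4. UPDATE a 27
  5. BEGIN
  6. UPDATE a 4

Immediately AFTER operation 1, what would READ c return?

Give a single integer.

Answer: 6

Derivation:
Initial committed: {a=10, c=2}
Op 1: UPDATE c=6 (auto-commit; committed c=6)
After op 1: visible(c) = 6 (pending={}, committed={a=10, c=6})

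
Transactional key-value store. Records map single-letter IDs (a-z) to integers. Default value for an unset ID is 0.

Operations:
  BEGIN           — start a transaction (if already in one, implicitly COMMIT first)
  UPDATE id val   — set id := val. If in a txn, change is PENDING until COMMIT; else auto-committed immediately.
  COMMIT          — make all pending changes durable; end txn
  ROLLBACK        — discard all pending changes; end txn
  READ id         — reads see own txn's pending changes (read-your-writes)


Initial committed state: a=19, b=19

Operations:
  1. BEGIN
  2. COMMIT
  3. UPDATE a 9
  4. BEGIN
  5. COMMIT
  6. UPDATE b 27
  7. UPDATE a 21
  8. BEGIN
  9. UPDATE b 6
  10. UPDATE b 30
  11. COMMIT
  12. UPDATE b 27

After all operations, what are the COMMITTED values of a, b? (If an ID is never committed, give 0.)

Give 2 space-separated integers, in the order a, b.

Initial committed: {a=19, b=19}
Op 1: BEGIN: in_txn=True, pending={}
Op 2: COMMIT: merged [] into committed; committed now {a=19, b=19}
Op 3: UPDATE a=9 (auto-commit; committed a=9)
Op 4: BEGIN: in_txn=True, pending={}
Op 5: COMMIT: merged [] into committed; committed now {a=9, b=19}
Op 6: UPDATE b=27 (auto-commit; committed b=27)
Op 7: UPDATE a=21 (auto-commit; committed a=21)
Op 8: BEGIN: in_txn=True, pending={}
Op 9: UPDATE b=6 (pending; pending now {b=6})
Op 10: UPDATE b=30 (pending; pending now {b=30})
Op 11: COMMIT: merged ['b'] into committed; committed now {a=21, b=30}
Op 12: UPDATE b=27 (auto-commit; committed b=27)
Final committed: {a=21, b=27}

Answer: 21 27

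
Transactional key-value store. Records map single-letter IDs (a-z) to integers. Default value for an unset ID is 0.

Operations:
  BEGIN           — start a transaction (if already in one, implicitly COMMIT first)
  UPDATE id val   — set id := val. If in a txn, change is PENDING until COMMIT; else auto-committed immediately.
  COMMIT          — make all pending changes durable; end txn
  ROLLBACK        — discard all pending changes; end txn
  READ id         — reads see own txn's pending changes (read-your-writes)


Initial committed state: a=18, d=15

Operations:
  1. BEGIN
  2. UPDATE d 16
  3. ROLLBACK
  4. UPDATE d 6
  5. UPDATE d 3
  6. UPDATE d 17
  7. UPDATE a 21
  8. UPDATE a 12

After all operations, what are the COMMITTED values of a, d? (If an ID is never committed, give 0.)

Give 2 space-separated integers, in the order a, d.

Initial committed: {a=18, d=15}
Op 1: BEGIN: in_txn=True, pending={}
Op 2: UPDATE d=16 (pending; pending now {d=16})
Op 3: ROLLBACK: discarded pending ['d']; in_txn=False
Op 4: UPDATE d=6 (auto-commit; committed d=6)
Op 5: UPDATE d=3 (auto-commit; committed d=3)
Op 6: UPDATE d=17 (auto-commit; committed d=17)
Op 7: UPDATE a=21 (auto-commit; committed a=21)
Op 8: UPDATE a=12 (auto-commit; committed a=12)
Final committed: {a=12, d=17}

Answer: 12 17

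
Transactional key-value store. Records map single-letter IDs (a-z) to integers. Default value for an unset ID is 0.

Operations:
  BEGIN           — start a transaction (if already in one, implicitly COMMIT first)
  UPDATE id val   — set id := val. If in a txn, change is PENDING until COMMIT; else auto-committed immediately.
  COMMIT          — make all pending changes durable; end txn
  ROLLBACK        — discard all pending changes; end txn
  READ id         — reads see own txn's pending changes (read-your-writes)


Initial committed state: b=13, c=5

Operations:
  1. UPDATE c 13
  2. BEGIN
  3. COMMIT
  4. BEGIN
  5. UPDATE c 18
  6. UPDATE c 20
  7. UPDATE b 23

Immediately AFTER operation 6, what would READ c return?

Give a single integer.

Answer: 20

Derivation:
Initial committed: {b=13, c=5}
Op 1: UPDATE c=13 (auto-commit; committed c=13)
Op 2: BEGIN: in_txn=True, pending={}
Op 3: COMMIT: merged [] into committed; committed now {b=13, c=13}
Op 4: BEGIN: in_txn=True, pending={}
Op 5: UPDATE c=18 (pending; pending now {c=18})
Op 6: UPDATE c=20 (pending; pending now {c=20})
After op 6: visible(c) = 20 (pending={c=20}, committed={b=13, c=13})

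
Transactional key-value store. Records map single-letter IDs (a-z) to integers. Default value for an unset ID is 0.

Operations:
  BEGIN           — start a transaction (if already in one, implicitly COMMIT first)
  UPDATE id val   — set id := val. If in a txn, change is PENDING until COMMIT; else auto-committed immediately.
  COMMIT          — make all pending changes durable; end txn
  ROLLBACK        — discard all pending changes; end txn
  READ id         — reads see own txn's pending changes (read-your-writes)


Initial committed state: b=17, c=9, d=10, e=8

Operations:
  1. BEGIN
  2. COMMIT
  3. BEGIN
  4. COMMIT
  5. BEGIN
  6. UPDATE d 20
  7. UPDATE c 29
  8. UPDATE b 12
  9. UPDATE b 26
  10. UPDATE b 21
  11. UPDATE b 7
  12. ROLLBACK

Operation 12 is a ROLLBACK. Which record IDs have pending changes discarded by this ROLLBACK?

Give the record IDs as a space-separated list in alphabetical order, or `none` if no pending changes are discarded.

Initial committed: {b=17, c=9, d=10, e=8}
Op 1: BEGIN: in_txn=True, pending={}
Op 2: COMMIT: merged [] into committed; committed now {b=17, c=9, d=10, e=8}
Op 3: BEGIN: in_txn=True, pending={}
Op 4: COMMIT: merged [] into committed; committed now {b=17, c=9, d=10, e=8}
Op 5: BEGIN: in_txn=True, pending={}
Op 6: UPDATE d=20 (pending; pending now {d=20})
Op 7: UPDATE c=29 (pending; pending now {c=29, d=20})
Op 8: UPDATE b=12 (pending; pending now {b=12, c=29, d=20})
Op 9: UPDATE b=26 (pending; pending now {b=26, c=29, d=20})
Op 10: UPDATE b=21 (pending; pending now {b=21, c=29, d=20})
Op 11: UPDATE b=7 (pending; pending now {b=7, c=29, d=20})
Op 12: ROLLBACK: discarded pending ['b', 'c', 'd']; in_txn=False
ROLLBACK at op 12 discards: ['b', 'c', 'd']

Answer: b c d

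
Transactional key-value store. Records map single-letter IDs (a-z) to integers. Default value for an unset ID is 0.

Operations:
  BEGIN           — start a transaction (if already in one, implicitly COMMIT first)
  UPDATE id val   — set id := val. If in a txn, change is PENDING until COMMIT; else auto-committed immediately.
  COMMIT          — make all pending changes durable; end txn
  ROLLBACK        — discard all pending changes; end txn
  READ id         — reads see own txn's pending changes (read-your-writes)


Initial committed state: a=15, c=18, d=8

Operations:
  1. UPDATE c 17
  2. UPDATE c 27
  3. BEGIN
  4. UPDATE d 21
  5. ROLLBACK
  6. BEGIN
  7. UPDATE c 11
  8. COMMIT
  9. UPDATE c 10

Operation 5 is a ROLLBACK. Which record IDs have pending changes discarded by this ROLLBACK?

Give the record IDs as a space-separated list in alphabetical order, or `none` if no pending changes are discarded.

Answer: d

Derivation:
Initial committed: {a=15, c=18, d=8}
Op 1: UPDATE c=17 (auto-commit; committed c=17)
Op 2: UPDATE c=27 (auto-commit; committed c=27)
Op 3: BEGIN: in_txn=True, pending={}
Op 4: UPDATE d=21 (pending; pending now {d=21})
Op 5: ROLLBACK: discarded pending ['d']; in_txn=False
Op 6: BEGIN: in_txn=True, pending={}
Op 7: UPDATE c=11 (pending; pending now {c=11})
Op 8: COMMIT: merged ['c'] into committed; committed now {a=15, c=11, d=8}
Op 9: UPDATE c=10 (auto-commit; committed c=10)
ROLLBACK at op 5 discards: ['d']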